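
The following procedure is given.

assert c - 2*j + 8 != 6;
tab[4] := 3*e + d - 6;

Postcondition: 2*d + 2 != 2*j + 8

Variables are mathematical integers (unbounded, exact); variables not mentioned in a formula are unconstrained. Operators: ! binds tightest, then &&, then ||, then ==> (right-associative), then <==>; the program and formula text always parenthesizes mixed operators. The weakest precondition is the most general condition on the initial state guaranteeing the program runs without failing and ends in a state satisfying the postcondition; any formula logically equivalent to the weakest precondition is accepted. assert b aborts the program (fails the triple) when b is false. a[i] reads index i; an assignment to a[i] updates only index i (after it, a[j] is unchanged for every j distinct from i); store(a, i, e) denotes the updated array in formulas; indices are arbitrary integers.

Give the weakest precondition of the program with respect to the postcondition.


Working backward. After the program, the postcondition 2*d + 2 != 2*j + 8 must hold; in canonical form it is 2*d != 2*j + 6.
Before tab[4] := 3*e + d - 6: 2*d != 2*j + 6
Before assert c - 2*j + 8 != 6: c != 2*j - 2 && 2*d != 2*j + 6
Answer: WP = c != 2*j - 2 && 2*d != 2*j + 6


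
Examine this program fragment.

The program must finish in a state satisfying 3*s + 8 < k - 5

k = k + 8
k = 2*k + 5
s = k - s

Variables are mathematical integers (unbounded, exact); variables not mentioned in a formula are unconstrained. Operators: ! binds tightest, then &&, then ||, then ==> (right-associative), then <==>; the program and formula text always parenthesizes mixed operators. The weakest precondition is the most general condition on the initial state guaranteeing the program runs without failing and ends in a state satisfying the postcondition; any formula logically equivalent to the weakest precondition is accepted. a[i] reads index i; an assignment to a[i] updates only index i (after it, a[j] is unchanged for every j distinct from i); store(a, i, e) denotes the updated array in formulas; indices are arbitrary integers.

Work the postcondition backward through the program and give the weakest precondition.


Working backward. After the program, the postcondition 3*s + 8 < k - 5 must hold; in canonical form it is 3*s < k - 13.
Before s := k - s: 2*k < 3*s - 13
Before k := 2*k + 5: 4*k < 3*s - 23
Before k := k + 8: 4*k < 3*s - 55
Answer: WP = 4*k < 3*s - 55


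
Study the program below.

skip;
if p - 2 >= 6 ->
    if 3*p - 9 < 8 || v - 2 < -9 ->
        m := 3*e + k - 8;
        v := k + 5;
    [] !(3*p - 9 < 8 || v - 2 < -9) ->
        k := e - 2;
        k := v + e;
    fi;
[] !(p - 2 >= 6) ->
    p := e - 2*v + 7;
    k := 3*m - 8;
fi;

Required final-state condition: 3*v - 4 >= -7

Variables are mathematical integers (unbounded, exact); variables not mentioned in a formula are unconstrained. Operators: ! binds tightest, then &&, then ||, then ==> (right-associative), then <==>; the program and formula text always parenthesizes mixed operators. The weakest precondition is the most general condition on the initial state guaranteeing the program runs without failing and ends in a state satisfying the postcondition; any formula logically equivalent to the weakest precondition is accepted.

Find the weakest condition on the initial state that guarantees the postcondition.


Working backward. After the program, the postcondition 3*v - 4 >= -7 must hold; in canonical form it is 3*v >= -3.
Then branch requires ((3*p < 17 || v < -7) ==> 3*k >= -18) && ((!(3*p < 17 || v < -7)) ==> 3*v >= -3); else branch requires 3*v >= -3.
Before the if: (p >= 8 ==> (((3*p < 17 || v < -7) ==> 3*k >= -18) && ((!(3*p < 17 || v < -7)) ==> 3*v >= -3))) && ((!(p >= 8)) ==> 3*v >= -3)
Before skip: (p >= 8 ==> (((3*p < 17 || v < -7) ==> 3*k >= -18) && ((!(3*p < 17 || v < -7)) ==> 3*v >= -3))) && ((!(p >= 8)) ==> 3*v >= -3)
Answer: WP = (p >= 8 ==> (((3*p < 17 || v < -7) ==> 3*k >= -18) && ((!(3*p < 17 || v < -7)) ==> 3*v >= -3))) && ((!(p >= 8)) ==> 3*v >= -3)


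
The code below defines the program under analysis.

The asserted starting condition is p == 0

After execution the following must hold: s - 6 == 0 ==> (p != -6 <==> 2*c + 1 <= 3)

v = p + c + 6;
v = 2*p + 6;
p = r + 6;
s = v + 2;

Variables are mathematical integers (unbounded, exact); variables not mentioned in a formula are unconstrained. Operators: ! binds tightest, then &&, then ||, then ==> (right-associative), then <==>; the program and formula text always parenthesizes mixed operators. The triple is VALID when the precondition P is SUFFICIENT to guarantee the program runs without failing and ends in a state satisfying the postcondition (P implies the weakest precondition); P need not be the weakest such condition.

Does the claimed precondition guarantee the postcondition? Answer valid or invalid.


Working backward. After the program, the postcondition s - 6 == 0 ==> (p != -6 <==> 2*c + 1 <= 3) must hold; in canonical form it is s == 6 ==> (p != -6 <==> 2*c <= 2).
Before s := v + 2: v == 4 ==> (p != -6 <==> 2*c <= 2)
Before p := r + 6: v == 4 ==> (r != -12 <==> 2*c <= 2)
Before v := 2*p + 6: 2*p == -2 ==> (r != -12 <==> 2*c <= 2)
Before v := p + c + 6: 2*p == -2 ==> (r != -12 <==> 2*c <= 2)
The weakest precondition is 2*p == -2 ==> (r != -12 <==> 2*c <= 2).
Check whether p == 0 implies it.
Every state satisfying the precondition satisfies the weakest precondition: the implication holds.
Answer: valid


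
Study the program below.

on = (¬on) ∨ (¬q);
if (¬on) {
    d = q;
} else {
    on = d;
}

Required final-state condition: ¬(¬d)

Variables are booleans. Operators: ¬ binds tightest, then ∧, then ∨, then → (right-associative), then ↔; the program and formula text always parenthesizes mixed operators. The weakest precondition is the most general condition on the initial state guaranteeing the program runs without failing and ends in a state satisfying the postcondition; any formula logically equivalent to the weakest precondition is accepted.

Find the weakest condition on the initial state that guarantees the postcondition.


Working backward. After the program, the postcondition ¬(¬d) must hold; in canonical form it is d.
Then branch requires q; else branch requires d.
Before the if: ((¬on) → q) ∧ (on → d)
Before on := (¬on) ∨ (¬q): ((¬((¬on) ∨ (¬q))) → q) ∧ (((¬on) ∨ (¬q)) → d)
Answer: WP = ((¬((¬on) ∨ (¬q))) → q) ∧ (((¬on) ∨ (¬q)) → d)


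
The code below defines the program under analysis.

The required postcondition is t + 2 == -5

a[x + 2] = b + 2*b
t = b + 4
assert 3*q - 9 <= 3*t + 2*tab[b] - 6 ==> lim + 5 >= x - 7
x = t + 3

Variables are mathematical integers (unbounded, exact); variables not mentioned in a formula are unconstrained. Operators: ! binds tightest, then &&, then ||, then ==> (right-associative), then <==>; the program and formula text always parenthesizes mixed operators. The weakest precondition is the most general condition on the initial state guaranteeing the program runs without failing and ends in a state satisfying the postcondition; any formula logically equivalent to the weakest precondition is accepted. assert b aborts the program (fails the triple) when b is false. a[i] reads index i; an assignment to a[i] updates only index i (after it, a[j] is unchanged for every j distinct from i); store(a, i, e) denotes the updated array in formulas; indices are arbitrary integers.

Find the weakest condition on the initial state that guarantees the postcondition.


Working backward. After the program, the postcondition t + 2 == -5 must hold; in canonical form it is t == -7.
Before x := t + 3: t == -7
Before assert 3*q - 9 <= 3*t + 2*tab[b] - 6 ==> lim + 5 >= x - 7: (3*q <= 2*tab[b] + 3*t + 3 ==> lim >= x - 12) && t == -7
Before t := b + 4: (3*q <= 2*tab[b] + 3*b + 15 ==> lim >= x - 12) && b == -11
Before a[x + 2] := b + 2*b: (3*q <= 2*tab[b] + 3*b + 15 ==> lim >= x - 12) && b == -11
Answer: WP = (3*q <= 2*tab[b] + 3*b + 15 ==> lim >= x - 12) && b == -11


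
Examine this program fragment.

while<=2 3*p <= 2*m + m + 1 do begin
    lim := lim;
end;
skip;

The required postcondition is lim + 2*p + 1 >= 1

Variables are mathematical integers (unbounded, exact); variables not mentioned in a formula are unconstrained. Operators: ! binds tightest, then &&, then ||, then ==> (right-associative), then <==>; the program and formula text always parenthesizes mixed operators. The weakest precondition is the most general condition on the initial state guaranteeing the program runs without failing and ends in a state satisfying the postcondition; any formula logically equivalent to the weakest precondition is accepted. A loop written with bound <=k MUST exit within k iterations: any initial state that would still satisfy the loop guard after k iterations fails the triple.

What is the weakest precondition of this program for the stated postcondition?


Working backward. After the program, the postcondition lim + 2*p + 1 >= 1 must hold; in canonical form it is lim + 2*p >= 0.
Before skip: lim + 2*p >= 0
Before the loop (bound <=2), unroll the exhaustion recursion (WP_0 = exit-now case; WP_j = one more guarded iteration, up to j = 2):
  WP_0: (!(3*p <= 3*m + 1)) && lim + 2*p >= 0
  WP_1: (3*p <= 3*m + 1 ==> ((!(3*p <= 3*m + 1)) && lim + 2*p >= 0)) && ((!(3*p <= 3*m + 1)) ==> lim + 2*p >= 0)
  WP_2: (3*p <= 3*m + 1 ==> ((3*p <= 3*m + 1 ==> ((!(3*p <= 3*m + 1)) && lim + 2*p >= 0)) && ((!(3*p <= 3*m + 1)) ==> lim + 2*p >= 0))) && ((!(3*p <= 3*m + 1)) ==> lim + 2*p >= 0)
So before the loop: (3*p <= 3*m + 1 ==> ((3*p <= 3*m + 1 ==> ((!(3*p <= 3*m + 1)) && lim + 2*p >= 0)) && ((!(3*p <= 3*m + 1)) ==> lim + 2*p >= 0))) && ((!(3*p <= 3*m + 1)) ==> lim + 2*p >= 0)
Answer: WP = (3*p <= 3*m + 1 ==> ((3*p <= 3*m + 1 ==> ((!(3*p <= 3*m + 1)) && lim + 2*p >= 0)) && ((!(3*p <= 3*m + 1)) ==> lim + 2*p >= 0))) && ((!(3*p <= 3*m + 1)) ==> lim + 2*p >= 0)


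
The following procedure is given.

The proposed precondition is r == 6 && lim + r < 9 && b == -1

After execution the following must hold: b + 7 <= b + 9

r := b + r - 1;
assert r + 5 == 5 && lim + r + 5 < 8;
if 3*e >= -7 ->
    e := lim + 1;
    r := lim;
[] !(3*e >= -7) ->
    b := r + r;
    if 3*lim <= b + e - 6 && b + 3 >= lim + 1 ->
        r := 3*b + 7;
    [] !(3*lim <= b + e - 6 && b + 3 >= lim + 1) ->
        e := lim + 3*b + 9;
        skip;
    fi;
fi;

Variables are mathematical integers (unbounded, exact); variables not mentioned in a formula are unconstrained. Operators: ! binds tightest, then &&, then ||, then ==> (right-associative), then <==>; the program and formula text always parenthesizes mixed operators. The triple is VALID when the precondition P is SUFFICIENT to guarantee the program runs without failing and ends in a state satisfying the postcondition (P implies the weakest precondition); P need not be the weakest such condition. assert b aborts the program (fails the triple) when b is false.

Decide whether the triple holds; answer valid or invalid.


Working backward. After the program, the postcondition b + 7 <= b + 9 must hold; in canonical form it is true.
Then branch requires true; else branch requires true.
Before the if: true
Before assert r + 5 == 5 && lim + r + 5 < 8: r == 0 && lim + r < 3
Before r := b + r - 1: b + r == 1 && b + lim + r < 4
The weakest precondition is b + r == 1 && b + lim + r < 4.
Check whether r == 6 && lim + r < 9 && b == -1 implies it.
Countermodel: at the initial state b = -1, lim = 2, r = 6, the precondition holds but the weakest precondition fails.
Answer: invalid


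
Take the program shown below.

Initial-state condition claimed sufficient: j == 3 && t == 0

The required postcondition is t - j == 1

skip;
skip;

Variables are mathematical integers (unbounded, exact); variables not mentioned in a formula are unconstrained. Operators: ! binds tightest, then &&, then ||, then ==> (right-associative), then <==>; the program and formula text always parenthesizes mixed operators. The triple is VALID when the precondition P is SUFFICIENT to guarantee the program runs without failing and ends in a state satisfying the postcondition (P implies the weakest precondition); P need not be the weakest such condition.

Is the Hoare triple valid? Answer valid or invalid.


Working backward. After the program, the postcondition t - j == 1 must hold; in canonical form it is t == j + 1.
Before skip: t == j + 1
Before skip: t == j + 1
The weakest precondition is t == j + 1.
Check whether j == 3 && t == 0 implies it.
Countermodel: at the initial state j = 3, t = 0, the precondition holds but the weakest precondition fails.
Answer: invalid


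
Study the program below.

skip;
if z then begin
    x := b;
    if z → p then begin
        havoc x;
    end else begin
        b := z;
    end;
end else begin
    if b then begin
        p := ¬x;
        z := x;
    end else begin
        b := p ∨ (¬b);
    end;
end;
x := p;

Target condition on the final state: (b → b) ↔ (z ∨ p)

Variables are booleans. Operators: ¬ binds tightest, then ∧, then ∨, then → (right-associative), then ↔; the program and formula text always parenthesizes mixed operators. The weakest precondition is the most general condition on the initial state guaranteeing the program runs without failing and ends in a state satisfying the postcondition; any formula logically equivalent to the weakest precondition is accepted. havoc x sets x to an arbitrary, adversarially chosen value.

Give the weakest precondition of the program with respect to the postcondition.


Working backward. After the program, the postcondition (b → b) ↔ (z ∨ p) must hold; in canonical form it is z ∨ p.
Before x := p: z ∨ p
Then branch requires ((z → p) → (z ∨ p)) ∧ ((¬(z → p)) → (z ∨ p)); else branch requires (¬b) → (z ∨ p).
Before the if: (z → (((z → p) → (z ∨ p)) ∧ ((¬(z → p)) → (z ∨ p)))) ∧ ((¬z) → ((¬b) → (z ∨ p)))
Before skip: (z → (((z → p) → (z ∨ p)) ∧ ((¬(z → p)) → (z ∨ p)))) ∧ ((¬z) → ((¬b) → (z ∨ p)))
Answer: WP = (z → (((z → p) → (z ∨ p)) ∧ ((¬(z → p)) → (z ∨ p)))) ∧ ((¬z) → ((¬b) → (z ∨ p)))


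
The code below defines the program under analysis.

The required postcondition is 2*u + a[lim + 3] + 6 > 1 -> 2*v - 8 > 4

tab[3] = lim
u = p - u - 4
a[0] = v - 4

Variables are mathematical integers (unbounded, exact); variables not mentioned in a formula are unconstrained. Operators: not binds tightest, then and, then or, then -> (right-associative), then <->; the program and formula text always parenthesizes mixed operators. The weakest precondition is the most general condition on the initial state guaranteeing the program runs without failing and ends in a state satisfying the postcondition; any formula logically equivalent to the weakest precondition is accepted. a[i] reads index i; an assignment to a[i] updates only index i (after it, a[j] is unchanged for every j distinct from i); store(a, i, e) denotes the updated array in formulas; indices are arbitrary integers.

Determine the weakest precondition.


Working backward. After the program, the postcondition 2*u + a[lim + 3] + 6 > 1 -> 2*v - 8 > 4 must hold; in canonical form it is a[lim + 3] + 2*u > -5 -> 2*v > 12.
Before a[0] := v - 4: store(a, 0, v - 4)[lim + 3] + 2*u > -5 -> 2*v > 12
Before u := p - u - 4: store(a, 0, v - 4)[lim + 3] + 2*p > 2*u + 3 -> 2*v > 12
Before tab[3] := lim: store(a, 0, v - 4)[lim + 3] + 2*p > 2*u + 3 -> 2*v > 12
Answer: WP = store(a, 0, v - 4)[lim + 3] + 2*p > 2*u + 3 -> 2*v > 12


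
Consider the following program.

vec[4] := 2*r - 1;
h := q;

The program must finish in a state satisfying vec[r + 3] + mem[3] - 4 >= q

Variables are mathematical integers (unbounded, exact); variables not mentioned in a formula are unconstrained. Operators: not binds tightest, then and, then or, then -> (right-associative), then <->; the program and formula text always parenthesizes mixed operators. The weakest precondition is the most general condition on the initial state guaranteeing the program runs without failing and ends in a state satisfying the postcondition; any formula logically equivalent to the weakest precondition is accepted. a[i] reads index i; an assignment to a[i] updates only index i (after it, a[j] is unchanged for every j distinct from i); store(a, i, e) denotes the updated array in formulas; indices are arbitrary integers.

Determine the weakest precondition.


Working backward. After the program, the postcondition vec[r + 3] + mem[3] - 4 >= q must hold; in canonical form it is mem[3] + vec[r + 3] >= q + 4.
Before h := q: mem[3] + vec[r + 3] >= q + 4
Before vec[4] := 2*r - 1: mem[3] + store(vec, 4, 2*r - 1)[r + 3] >= q + 4
Answer: WP = mem[3] + store(vec, 4, 2*r - 1)[r + 3] >= q + 4


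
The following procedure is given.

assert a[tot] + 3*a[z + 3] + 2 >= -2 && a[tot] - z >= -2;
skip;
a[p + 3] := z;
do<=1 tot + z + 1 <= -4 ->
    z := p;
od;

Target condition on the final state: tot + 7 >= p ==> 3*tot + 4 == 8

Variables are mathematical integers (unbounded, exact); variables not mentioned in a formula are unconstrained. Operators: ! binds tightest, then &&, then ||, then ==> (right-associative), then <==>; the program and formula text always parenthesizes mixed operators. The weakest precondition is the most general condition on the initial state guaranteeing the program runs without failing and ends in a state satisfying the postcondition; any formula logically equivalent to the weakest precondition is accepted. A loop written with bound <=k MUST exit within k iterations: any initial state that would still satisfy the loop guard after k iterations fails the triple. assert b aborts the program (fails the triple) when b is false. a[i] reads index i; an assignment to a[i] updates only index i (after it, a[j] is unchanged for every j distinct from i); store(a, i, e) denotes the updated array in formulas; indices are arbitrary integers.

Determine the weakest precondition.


Working backward. After the program, the postcondition tot + 7 >= p ==> 3*tot + 4 == 8 must hold; in canonical form it is tot >= p - 7 ==> 3*tot == 4.
Before the loop (bound <=1), unroll the exhaustion recursion (WP_0 = exit-now case; WP_j = one more guarded iteration, up to j = 1):
  WP_0: (!(tot + z <= -5)) && (tot >= p - 7 ==> 3*tot == 4)
  WP_1: (tot + z <= -5 ==> ((!(p + tot <= -5)) && (tot >= p - 7 ==> 3*tot == 4))) && ((!(tot + z <= -5)) ==> (tot >= p - 7 ==> 3*tot == 4))
So before the loop: (tot + z <= -5 ==> ((!(p + tot <= -5)) && (tot >= p - 7 ==> 3*tot == 4))) && ((!(tot + z <= -5)) ==> (tot >= p - 7 ==> 3*tot == 4))
Before a[p + 3] := z: (tot + z <= -5 ==> ((!(p + tot <= -5)) && (tot >= p - 7 ==> 3*tot == 4))) && ((!(tot + z <= -5)) ==> (tot >= p - 7 ==> 3*tot == 4))
Before skip: (tot + z <= -5 ==> ((!(p + tot <= -5)) && (tot >= p - 7 ==> 3*tot == 4))) && ((!(tot + z <= -5)) ==> (tot >= p - 7 ==> 3*tot == 4))
Before assert a[tot] + 3*a[z + 3] + 2 >= -2 && a[tot] - z >= -2: 3*a[z + 3] + a[tot] >= -4 && a[tot] >= z - 2 && (tot + z <= -5 ==> ((!(p + tot <= -5)) && (tot >= p - 7 ==> 3*tot == 4))) && ((!(tot + z <= -5)) ==> (tot >= p - 7 ==> 3*tot == 4))
Answer: WP = 3*a[z + 3] + a[tot] >= -4 && a[tot] >= z - 2 && (tot + z <= -5 ==> ((!(p + tot <= -5)) && (tot >= p - 7 ==> 3*tot == 4))) && ((!(tot + z <= -5)) ==> (tot >= p - 7 ==> 3*tot == 4))


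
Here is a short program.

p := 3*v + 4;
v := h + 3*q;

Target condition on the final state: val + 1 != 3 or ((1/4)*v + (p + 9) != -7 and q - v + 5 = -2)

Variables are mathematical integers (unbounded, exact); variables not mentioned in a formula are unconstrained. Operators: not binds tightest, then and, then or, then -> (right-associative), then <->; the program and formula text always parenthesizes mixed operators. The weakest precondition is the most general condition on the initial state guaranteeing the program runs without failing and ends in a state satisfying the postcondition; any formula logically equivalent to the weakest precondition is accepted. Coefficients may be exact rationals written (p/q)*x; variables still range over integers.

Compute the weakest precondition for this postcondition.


Working backward. After the program, the postcondition val + 1 != 3 or ((1/4)*v + (p + 9) != -7 and q - v + 5 = -2) must hold; in canonical form it is val != 2 or (p + (1/4)*v != -16 and q = v - 7).
Before v := h + 3*q: val != 2 or ((1/4)*h + p + (3/4)*q != -16 and h + 2*q = 7)
Before p := 3*v + 4: val != 2 or ((1/4)*h + (3/4)*q + 3*v != -20 and h + 2*q = 7)
Answer: WP = val != 2 or ((1/4)*h + (3/4)*q + 3*v != -20 and h + 2*q = 7)


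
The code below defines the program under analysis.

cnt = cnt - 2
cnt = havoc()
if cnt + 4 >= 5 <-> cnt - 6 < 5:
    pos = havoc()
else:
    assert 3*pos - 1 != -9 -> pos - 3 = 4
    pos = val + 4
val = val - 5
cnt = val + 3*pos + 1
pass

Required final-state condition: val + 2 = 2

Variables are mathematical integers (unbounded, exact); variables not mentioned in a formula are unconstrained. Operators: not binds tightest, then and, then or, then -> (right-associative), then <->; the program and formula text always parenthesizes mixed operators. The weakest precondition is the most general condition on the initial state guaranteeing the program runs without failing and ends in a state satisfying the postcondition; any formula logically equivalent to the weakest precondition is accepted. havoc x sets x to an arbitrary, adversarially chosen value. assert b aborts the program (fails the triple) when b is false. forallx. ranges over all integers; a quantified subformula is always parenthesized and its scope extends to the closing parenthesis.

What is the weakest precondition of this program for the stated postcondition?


Working backward. After the program, the postcondition val + 2 = 2 must hold; in canonical form it is val = 0.
Before skip: val = 0
Before cnt := val + 3*pos + 1: val = 0
Before val := val - 5: val = 5
Then branch requires val = 5; else branch requires (3*pos != -8 -> pos = 7) and val = 5.
Before the if: ((cnt >= 1 <-> cnt < 11) -> val = 5) and ((not (cnt >= 1 <-> cnt < 11)) -> ((3*pos != -8 -> pos = 7) and val = 5))
Before havoc cnt: forall cnt_1. (((cnt_1 >= 1 <-> cnt_1 < 11) -> val = 5) and ((not (cnt_1 >= 1 <-> cnt_1 < 11)) -> ((3*pos != -8 -> pos = 7) and val = 5)))
Before cnt := cnt - 2: forall cnt_1. (((cnt_1 >= 1 <-> cnt_1 < 11) -> val = 5) and ((not (cnt_1 >= 1 <-> cnt_1 < 11)) -> ((3*pos != -8 -> pos = 7) and val = 5)))
Answer: WP = forall cnt_1. (((cnt_1 >= 1 <-> cnt_1 < 11) -> val = 5) and ((not (cnt_1 >= 1 <-> cnt_1 < 11)) -> ((3*pos != -8 -> pos = 7) and val = 5)))


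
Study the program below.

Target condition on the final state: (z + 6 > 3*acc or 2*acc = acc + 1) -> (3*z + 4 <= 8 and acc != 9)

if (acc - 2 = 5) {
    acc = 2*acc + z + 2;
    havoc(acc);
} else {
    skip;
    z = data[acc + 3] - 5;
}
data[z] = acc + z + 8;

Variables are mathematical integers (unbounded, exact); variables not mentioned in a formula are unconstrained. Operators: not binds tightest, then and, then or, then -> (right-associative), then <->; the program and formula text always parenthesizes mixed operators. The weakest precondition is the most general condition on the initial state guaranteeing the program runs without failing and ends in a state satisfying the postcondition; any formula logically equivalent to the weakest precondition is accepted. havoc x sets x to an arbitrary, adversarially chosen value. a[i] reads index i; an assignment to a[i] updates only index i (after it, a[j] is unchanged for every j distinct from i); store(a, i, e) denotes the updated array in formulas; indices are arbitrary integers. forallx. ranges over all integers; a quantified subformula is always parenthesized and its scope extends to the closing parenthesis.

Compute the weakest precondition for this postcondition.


Working backward. After the program, the postcondition (z + 6 > 3*acc or 2*acc = acc + 1) -> (3*z + 4 <= 8 and acc != 9) must hold; in canonical form it is (z > 3*acc - 6 or acc = 1) -> (3*z <= 4 and acc != 9).
Before data[z] := acc + z + 8: (z > 3*acc - 6 or acc = 1) -> (3*z <= 4 and acc != 9)
Then branch requires forall acc_1. ((z > 3*acc_1 - 6 or acc_1 = 1) -> (3*z <= 4 and acc_1 != 9)); else branch requires (data[acc + 3] > 3*acc - 1 or acc = 1) -> (3*data[acc + 3] <= 19 and acc != 9).
Before the if: (acc = 7 -> (forall acc_1. ((z > 3*acc_1 - 6 or acc_1 = 1) -> (3*z <= 4 and acc_1 != 9)))) and ((not (acc = 7)) -> ((data[acc + 3] > 3*acc - 1 or acc = 1) -> (3*data[acc + 3] <= 19 and acc != 9)))
Answer: WP = (acc = 7 -> (forall acc_1. ((z > 3*acc_1 - 6 or acc_1 = 1) -> (3*z <= 4 and acc_1 != 9)))) and ((not (acc = 7)) -> ((data[acc + 3] > 3*acc - 1 or acc = 1) -> (3*data[acc + 3] <= 19 and acc != 9)))


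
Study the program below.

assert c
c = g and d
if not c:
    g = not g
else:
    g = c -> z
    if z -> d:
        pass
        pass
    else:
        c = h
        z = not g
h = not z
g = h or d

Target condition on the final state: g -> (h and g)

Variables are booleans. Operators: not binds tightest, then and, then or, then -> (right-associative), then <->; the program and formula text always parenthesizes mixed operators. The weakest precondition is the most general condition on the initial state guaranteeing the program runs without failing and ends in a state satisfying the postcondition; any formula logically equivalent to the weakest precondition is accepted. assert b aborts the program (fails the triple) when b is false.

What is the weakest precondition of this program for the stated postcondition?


Working backward. After the program, g -> (h and g) must hold.
Before g := h or d: (h or d) -> (h and (h or d))
Before h := not z: ((not z) or d) -> ((not z) and ((not z) or d))
Then branch requires ((not z) or d) -> ((not z) and ((not z) or d)); else branch requires ((z -> d) -> (((not z) or d) -> ((not z) and ((not z) or d)))) and ((not (z -> d)) -> (((c -> z) or d) -> ((c -> z) and ((c -> z) or d)))).
Before the if: ((not c) -> (((not z) or d) -> ((not z) and ((not z) or d)))) and (c -> (((z -> d) -> (((not z) or d) -> ((not z) and ((not z) or d)))) and ((not (z -> d)) -> (((c -> z) or d) -> ((c -> z) and ((c -> z) or d))))))
Before c := g and d: ((not (g and d)) -> (((not z) or d) -> ((not z) and ((not z) or d)))) and ((g and d) -> (((z -> d) -> (((not z) or d) -> ((not z) and ((not z) or d)))) and ((not (z -> d)) -> ((((g and d) -> z) or d) -> (((g and d) -> z) and (((g and d) -> z) or d))))))
Before assert c: c and ((not (g and d)) -> (((not z) or d) -> ((not z) and ((not z) or d)))) and ((g and d) -> (((z -> d) -> (((not z) or d) -> ((not z) and ((not z) or d)))) and ((not (z -> d)) -> ((((g and d) -> z) or d) -> (((g and d) -> z) and (((g and d) -> z) or d))))))
Answer: WP = c and ((not (g and d)) -> (((not z) or d) -> ((not z) and ((not z) or d)))) and ((g and d) -> (((z -> d) -> (((not z) or d) -> ((not z) and ((not z) or d)))) and ((not (z -> d)) -> ((((g and d) -> z) or d) -> (((g and d) -> z) and (((g and d) -> z) or d))))))


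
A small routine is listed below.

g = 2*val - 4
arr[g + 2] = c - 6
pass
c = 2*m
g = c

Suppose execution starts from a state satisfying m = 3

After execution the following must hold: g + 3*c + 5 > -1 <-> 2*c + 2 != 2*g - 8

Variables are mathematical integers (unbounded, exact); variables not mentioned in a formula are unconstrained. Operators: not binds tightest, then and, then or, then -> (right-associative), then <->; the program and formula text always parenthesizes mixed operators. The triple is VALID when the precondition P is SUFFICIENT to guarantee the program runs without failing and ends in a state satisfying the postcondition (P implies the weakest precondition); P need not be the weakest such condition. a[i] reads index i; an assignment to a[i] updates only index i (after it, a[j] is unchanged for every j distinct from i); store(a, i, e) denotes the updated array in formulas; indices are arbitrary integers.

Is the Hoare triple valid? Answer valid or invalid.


Working backward. After the program, the postcondition g + 3*c + 5 > -1 <-> 2*c + 2 != 2*g - 8 must hold; in canonical form it is 3*c + g > -6 <-> 2*c != 2*g - 10.
Before g := c: 4*c > -6
Before c := 2*m: 8*m > -6
Before skip: 8*m > -6
Before arr[g + 2] := c - 6: 8*m > -6
Before g := 2*val - 4: 8*m > -6
The weakest precondition is 8*m > -6.
Check whether m = 3 implies it.
Every state satisfying the precondition satisfies the weakest precondition: the implication holds.
Answer: valid


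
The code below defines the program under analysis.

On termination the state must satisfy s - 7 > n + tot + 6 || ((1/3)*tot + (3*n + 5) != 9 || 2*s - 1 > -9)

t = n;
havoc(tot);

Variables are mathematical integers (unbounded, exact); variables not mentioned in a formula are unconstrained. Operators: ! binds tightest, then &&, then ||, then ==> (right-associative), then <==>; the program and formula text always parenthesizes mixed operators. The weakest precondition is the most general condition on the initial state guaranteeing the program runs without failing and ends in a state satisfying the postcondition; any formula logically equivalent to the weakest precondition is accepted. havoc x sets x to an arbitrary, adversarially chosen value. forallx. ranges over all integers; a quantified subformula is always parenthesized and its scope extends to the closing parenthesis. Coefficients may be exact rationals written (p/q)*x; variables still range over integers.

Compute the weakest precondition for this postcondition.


Working backward. After the program, the postcondition s - 7 > n + tot + 6 || ((1/3)*tot + (3*n + 5) != 9 || 2*s - 1 > -9) must hold; in canonical form it is s > n + tot + 13 || 3*n + (1/3)*tot != 4 || 2*s > -8.
Before havoc tot: forall tot_1. (s > n + tot_1 + 13 || 3*n + (1/3)*tot_1 != 4 || 2*s > -8)
Before t := n: forall tot_1. (s > n + tot_1 + 13 || 3*n + (1/3)*tot_1 != 4 || 2*s > -8)
Answer: WP = forall tot_1. (s > n + tot_1 + 13 || 3*n + (1/3)*tot_1 != 4 || 2*s > -8)


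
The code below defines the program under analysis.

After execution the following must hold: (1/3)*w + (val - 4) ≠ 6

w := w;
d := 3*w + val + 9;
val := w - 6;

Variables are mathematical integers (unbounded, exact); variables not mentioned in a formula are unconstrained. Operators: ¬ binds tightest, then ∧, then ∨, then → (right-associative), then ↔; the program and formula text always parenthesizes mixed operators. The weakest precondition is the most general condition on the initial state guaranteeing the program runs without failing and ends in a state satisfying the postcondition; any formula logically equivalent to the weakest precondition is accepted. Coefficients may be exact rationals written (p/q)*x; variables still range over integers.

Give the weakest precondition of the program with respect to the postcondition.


Working backward. After the program, the postcondition (1/3)*w + (val - 4) ≠ 6 must hold; in canonical form it is val + (1/3)*w ≠ 10.
Before val := w - 6: (4/3)*w ≠ 16
Before d := 3*w + val + 9: (4/3)*w ≠ 16
Before w := w: (4/3)*w ≠ 16
Answer: WP = (4/3)*w ≠ 16


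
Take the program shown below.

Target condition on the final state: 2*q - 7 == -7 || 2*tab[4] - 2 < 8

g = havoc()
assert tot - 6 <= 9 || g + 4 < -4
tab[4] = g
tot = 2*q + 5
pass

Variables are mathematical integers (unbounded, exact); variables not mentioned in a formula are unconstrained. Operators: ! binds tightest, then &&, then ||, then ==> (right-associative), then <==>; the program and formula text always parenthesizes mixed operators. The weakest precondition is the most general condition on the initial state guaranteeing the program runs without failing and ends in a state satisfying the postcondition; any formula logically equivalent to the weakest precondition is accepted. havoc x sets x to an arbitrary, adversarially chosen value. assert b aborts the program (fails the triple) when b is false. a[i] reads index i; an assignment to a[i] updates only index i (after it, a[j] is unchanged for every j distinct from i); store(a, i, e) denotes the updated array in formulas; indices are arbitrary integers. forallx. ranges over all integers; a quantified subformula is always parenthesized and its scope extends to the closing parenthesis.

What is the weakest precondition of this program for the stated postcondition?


Working backward. After the program, the postcondition 2*q - 7 == -7 || 2*tab[4] - 2 < 8 must hold; in canonical form it is 2*q == 0 || 2*tab[4] < 10.
Before skip: 2*q == 0 || 2*tab[4] < 10
Before tot := 2*q + 5: 2*q == 0 || 2*tab[4] < 10
Before tab[4] := g: 2*q == 0 || 2*g < 10
Before assert tot - 6 <= 9 || g + 4 < -4: (tot <= 15 || g < -8) && (2*q == 0 || 2*g < 10)
Before havoc g: forall g_1. ((tot <= 15 || g_1 < -8) && (2*q == 0 || 2*g_1 < 10))
Answer: WP = forall g_1. ((tot <= 15 || g_1 < -8) && (2*q == 0 || 2*g_1 < 10))


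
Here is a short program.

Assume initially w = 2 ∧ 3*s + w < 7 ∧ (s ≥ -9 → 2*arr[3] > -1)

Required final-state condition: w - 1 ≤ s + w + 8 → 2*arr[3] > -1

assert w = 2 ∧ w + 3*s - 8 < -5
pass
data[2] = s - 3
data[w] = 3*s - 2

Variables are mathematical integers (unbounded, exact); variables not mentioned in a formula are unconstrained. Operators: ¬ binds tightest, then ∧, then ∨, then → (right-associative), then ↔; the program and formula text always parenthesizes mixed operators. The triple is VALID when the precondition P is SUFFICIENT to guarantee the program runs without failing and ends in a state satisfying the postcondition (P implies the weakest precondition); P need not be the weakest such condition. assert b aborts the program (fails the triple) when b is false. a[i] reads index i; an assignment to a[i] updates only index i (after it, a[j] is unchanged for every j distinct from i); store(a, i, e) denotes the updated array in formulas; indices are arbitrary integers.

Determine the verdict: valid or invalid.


Working backward. After the program, the postcondition w - 1 ≤ s + w + 8 → 2*arr[3] > -1 must hold; in canonical form it is s ≥ -9 → 2*arr[3] > -1.
Before data[w] := 3*s - 2: s ≥ -9 → 2*arr[3] > -1
Before data[2] := s - 3: s ≥ -9 → 2*arr[3] > -1
Before skip: s ≥ -9 → 2*arr[3] > -1
Before assert w = 2 ∧ w + 3*s - 8 < -5: w = 2 ∧ 3*s + w < 3 ∧ (s ≥ -9 → 2*arr[3] > -1)
The weakest precondition is w = 2 ∧ 3*s + w < 3 ∧ (s ≥ -9 → 2*arr[3] > -1).
Check whether w = 2 ∧ 3*s + w < 7 ∧ (s ≥ -9 → 2*arr[3] > -1) implies it.
Countermodel: at the initial state arr = {[3] = 0, elsewhere 0}, s = 1, w = 2, the precondition holds but the weakest precondition fails.
Answer: invalid


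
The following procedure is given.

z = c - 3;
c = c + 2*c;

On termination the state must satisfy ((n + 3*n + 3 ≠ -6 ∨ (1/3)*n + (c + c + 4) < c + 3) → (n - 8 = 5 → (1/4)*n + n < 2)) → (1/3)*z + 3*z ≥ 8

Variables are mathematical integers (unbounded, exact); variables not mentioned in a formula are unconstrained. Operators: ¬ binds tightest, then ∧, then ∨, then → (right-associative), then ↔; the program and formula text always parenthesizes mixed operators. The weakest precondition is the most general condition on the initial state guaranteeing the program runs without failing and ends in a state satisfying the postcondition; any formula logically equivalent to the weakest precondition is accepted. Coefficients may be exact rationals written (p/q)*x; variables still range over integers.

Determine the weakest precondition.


Working backward. After the program, the postcondition ((n + 3*n + 3 ≠ -6 ∨ (1/3)*n + (c + c + 4) < c + 3) → (n - 8 = 5 → (1/4)*n + n < 2)) → (1/3)*z + 3*z ≥ 8 must hold; in canonical form it is ((4*n ≠ -9 ∨ c + (1/3)*n < -1) → (n = 13 → (5/4)*n < 2)) → (10/3)*z ≥ 8.
Before c := c + 2*c: ((4*n ≠ -9 ∨ 3*c + (1/3)*n < -1) → (n = 13 → (5/4)*n < 2)) → (10/3)*z ≥ 8
Before z := c - 3: ((4*n ≠ -9 ∨ 3*c + (1/3)*n < -1) → (n = 13 → (5/4)*n < 2)) → (10/3)*c ≥ 18
Answer: WP = ((4*n ≠ -9 ∨ 3*c + (1/3)*n < -1) → (n = 13 → (5/4)*n < 2)) → (10/3)*c ≥ 18


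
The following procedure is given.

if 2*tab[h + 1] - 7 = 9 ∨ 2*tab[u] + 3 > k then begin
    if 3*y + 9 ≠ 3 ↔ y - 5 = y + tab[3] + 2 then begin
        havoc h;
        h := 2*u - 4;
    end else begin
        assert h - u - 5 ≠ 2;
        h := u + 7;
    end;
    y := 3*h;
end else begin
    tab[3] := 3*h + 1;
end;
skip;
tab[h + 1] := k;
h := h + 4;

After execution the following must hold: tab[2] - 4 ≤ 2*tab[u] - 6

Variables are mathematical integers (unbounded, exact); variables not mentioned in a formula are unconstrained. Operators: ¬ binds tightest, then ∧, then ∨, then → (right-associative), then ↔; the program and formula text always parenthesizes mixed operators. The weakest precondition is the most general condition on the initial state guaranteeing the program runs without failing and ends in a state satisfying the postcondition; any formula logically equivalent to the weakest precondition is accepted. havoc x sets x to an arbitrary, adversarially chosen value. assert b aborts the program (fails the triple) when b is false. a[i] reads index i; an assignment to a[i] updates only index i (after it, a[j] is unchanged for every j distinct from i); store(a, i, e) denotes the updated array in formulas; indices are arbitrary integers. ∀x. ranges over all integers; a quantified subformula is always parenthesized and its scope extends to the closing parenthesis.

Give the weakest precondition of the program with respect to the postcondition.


Working backward. After the program, the postcondition tab[2] - 4 ≤ 2*tab[u] - 6 must hold; in canonical form it is tab[2] ≤ 2*tab[u] - 2.
Before h := h + 4: tab[2] ≤ 2*tab[u] - 2
Before tab[h + 1] := k: store(tab, h + 1, k)[2] ≤ 2*store(tab, h + 1, k)[u] - 2
Before skip: store(tab, h + 1, k)[2] ≤ 2*store(tab, h + 1, k)[u] - 2
Then branch requires ((3*y ≠ -6 ↔ tab[3] = -7) → store(tab, 2*u - 3, k)[2] ≤ 2*store(tab, 2*u - 3, k)[u] - 2) ∧ ((¬(3*y ≠ -6 ↔ tab[3] = -7)) → (h ≠ u + 7 ∧ store(tab, u + 8, k)[2] ≤ 2*store(tab, u + 8, k)[u] - 2)); else branch requires store(store(tab, 3, 3*h + 1), h + 1, k)[2] ≤ 2*store(store(tab, 3, 3*h + 1), h + 1, k)[u] - 2.
Before the if: ((2*tab[h + 1] = 16 ∨ 2*tab[u] > k - 3) → (((3*y ≠ -6 ↔ tab[3] = -7) → store(tab, 2*u - 3, k)[2] ≤ 2*store(tab, 2*u - 3, k)[u] - 2) ∧ ((¬(3*y ≠ -6 ↔ tab[3] = -7)) → (h ≠ u + 7 ∧ store(tab, u + 8, k)[2] ≤ 2*store(tab, u + 8, k)[u] - 2)))) ∧ ((¬(2*tab[h + 1] = 16 ∨ 2*tab[u] > k - 3)) → store(store(tab, 3, 3*h + 1), h + 1, k)[2] ≤ 2*store(store(tab, 3, 3*h + 1), h + 1, k)[u] - 2)
Answer: WP = ((2*tab[h + 1] = 16 ∨ 2*tab[u] > k - 3) → (((3*y ≠ -6 ↔ tab[3] = -7) → store(tab, 2*u - 3, k)[2] ≤ 2*store(tab, 2*u - 3, k)[u] - 2) ∧ ((¬(3*y ≠ -6 ↔ tab[3] = -7)) → (h ≠ u + 7 ∧ store(tab, u + 8, k)[2] ≤ 2*store(tab, u + 8, k)[u] - 2)))) ∧ ((¬(2*tab[h + 1] = 16 ∨ 2*tab[u] > k - 3)) → store(store(tab, 3, 3*h + 1), h + 1, k)[2] ≤ 2*store(store(tab, 3, 3*h + 1), h + 1, k)[u] - 2)


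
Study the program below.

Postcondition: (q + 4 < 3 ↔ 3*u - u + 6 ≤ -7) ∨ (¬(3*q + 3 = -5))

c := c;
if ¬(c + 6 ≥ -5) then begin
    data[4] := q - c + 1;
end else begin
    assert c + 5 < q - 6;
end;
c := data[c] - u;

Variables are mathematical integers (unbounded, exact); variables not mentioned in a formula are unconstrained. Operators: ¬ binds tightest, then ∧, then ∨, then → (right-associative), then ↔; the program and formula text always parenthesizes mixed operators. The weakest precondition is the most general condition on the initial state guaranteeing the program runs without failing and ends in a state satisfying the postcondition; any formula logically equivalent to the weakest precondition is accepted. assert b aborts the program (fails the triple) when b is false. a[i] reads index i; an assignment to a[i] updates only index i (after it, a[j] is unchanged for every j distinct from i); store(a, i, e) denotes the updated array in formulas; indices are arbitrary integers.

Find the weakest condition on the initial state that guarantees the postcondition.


Working backward. After the program, the postcondition (q + 4 < 3 ↔ 3*u - u + 6 ≤ -7) ∨ (¬(3*q + 3 = -5)) must hold; in canonical form it is (q < -1 ↔ 2*u ≤ -13) ∨ (¬(3*q = -8)).
Before c := data[c] - u: (q < -1 ↔ 2*u ≤ -13) ∨ (¬(3*q = -8))
Then branch requires (q < -1 ↔ 2*u ≤ -13) ∨ (¬(3*q = -8)); else branch requires c < q - 11 ∧ ((q < -1 ↔ 2*u ≤ -13) ∨ (¬(3*q = -8))).
Before the if: ((¬(c ≥ -11)) → ((q < -1 ↔ 2*u ≤ -13) ∨ (¬(3*q = -8)))) ∧ (c ≥ -11 → (c < q - 11 ∧ ((q < -1 ↔ 2*u ≤ -13) ∨ (¬(3*q = -8)))))
Before c := c: ((¬(c ≥ -11)) → ((q < -1 ↔ 2*u ≤ -13) ∨ (¬(3*q = -8)))) ∧ (c ≥ -11 → (c < q - 11 ∧ ((q < -1 ↔ 2*u ≤ -13) ∨ (¬(3*q = -8)))))
Answer: WP = ((¬(c ≥ -11)) → ((q < -1 ↔ 2*u ≤ -13) ∨ (¬(3*q = -8)))) ∧ (c ≥ -11 → (c < q - 11 ∧ ((q < -1 ↔ 2*u ≤ -13) ∨ (¬(3*q = -8)))))
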